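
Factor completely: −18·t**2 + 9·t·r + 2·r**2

−(3·t − 2·r)·(6·t + r)

Group: −3·t·(6·t + r) + 2·r·(6·t + r); both groups contain (6·t + r).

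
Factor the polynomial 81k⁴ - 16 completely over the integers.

(3k + 2)(3k - 2)(9k² + 4)

(3k)⁴ − (2)⁴ = ((3k)² − (2)²)((3k)² + (2)²); the first factor splits again, the second (9k² + 4) is irreducible.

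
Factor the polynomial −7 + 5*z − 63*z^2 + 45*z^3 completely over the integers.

Group as (45*z^3 + 5*z) + (−63*z^2 − 7) = 5*z*(9*z^2 + 1) − 7*(9*z^2 + 1).
Both groups share the factor (9*z^2 + 1).

(5*z − 7)*(9*z^2 + 1)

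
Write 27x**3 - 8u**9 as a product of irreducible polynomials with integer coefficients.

(3x - 2u**3)(9x**2 + 6xu**3 + 4u**6)

Recognize a difference of cubes with the parts 3x and 2u**3.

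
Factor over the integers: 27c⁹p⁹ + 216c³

Pull out the common factor 27c³, leaving c⁶p⁹ + 8.
Recognize a sum of cubes with the parts 2 and c²p³.

27c³(c²p³ + 2)(c⁴p⁶ − 2c²p³ + 4)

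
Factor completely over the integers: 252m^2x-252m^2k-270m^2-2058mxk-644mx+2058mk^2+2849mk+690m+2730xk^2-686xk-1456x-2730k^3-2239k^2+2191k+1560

(2m-13k-8)(14x-14k-15)(9m-15k+13)

Group: 9m(28mx-28mk-30m-182xk-112x+182k^2+307k+120) + (-15k+13)(28mx-28mk-30m-182xk-112x+182k^2+307k+120); both groups contain (28mx-28mk-30m-182xk-112x+182k^2+307k+120), so (9m-15k+13) is a factor with cofactor 28mx-28mk-30m-182xk-112x+182k^2+307k+120.
The cofactor groups again: 28mx-28mk-30m-182xk-112x+182k^2+307k+120 = 2m(14x-14k-15) + (-13k-8)(14x-14k-15); both groups contain (14x-14k-15), giving (2m-13k-8)(14x-14k-15).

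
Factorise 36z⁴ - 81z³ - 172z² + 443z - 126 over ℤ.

(3z + 7)(3z - 1)(4z - 9)(z - 2)

Among the possible rational roots, z = -7/3 is a root, so (3z + 7) divides it; the quotient is 12z³ - 55z² + 71z - 18.
Next, z = 2 is a root, so (z - 2) is a factor; dividing leaves 12z² - 31z + 9.
The remaining quadratic factors as (4z - 9)(3z - 1).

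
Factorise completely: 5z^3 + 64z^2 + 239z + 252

Trying the rational-root candidates, z = −7 is a root, giving the factor (z + 7) and quotient 5z^2 + 29z + 36.
The remaining quadratic factors as (5z + 9)(z + 4).

(5z + 9)(z + 4)(z + 7)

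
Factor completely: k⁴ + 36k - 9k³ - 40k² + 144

Trying the rational-root candidates, k = 12 is a root, so (k - 12) divides it; the quotient is k³ + 3k² - 4k - 12.
Then k = -3 is a root, so (k + 3) divides it; the quotient is k² - 4.
The remaining quadratic factors as (k + 2)(k - 2).

(k + 2)(k + 3)(k - 12)(k - 2)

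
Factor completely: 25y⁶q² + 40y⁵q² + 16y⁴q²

q²y⁴(5y + 4)²

Every term has a factor of y⁴q²; factoring it out leaves 25y² + 40y + 16.
Recognize a perfect-square trinomial with the parts 5y and 4.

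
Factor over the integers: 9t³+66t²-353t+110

Among the possible rational roots, t = -11 is a root, so (t+11) is a factor; dividing leaves 9t²-33t+10.
The remaining quadratic factors as (3t-10)(3t-1).

(3t-1)(3t-10)(t+11)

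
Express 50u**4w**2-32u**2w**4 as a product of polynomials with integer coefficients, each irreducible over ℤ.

Factor out 2u**2w**2, leaving 25u**2-16w**2, which is a difference of two squares.

2u**2w**2(5u+4w)(5u-4w)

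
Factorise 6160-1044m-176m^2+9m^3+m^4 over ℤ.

(m+10)(m+14)(m-11)(m-4)

Among the possible rational roots, m = -14 is a root, so (m+14) is a factor; dividing leaves m^3-5m^2-106m+440.
Then m = 4 is a root, so (m-4) divides it; the quotient is m^2-m-110.
The remaining quadratic factors as (m+10)(m-11).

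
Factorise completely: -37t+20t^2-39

Need a pair with product 20·(-39) = -780 and sum -37: that's -52 and 15.
Split the middle term: 20t^2-52t + 15t-39 = 4t(5t-13) + 3(5t-13).

(4t+3)(5t-13)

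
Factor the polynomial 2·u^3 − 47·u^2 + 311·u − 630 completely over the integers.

Among the possible rational roots, u = 9/2 is a root, so (2·u − 9) is a factor; dividing leaves u^2 − 19·u + 70.
The remaining quadratic factors as (u − 14)(u − 5).

(2·u − 9)·(u − 14)·(u − 5)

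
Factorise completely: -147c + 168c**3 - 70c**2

7c(4c + 3)(6c - 7)

Pull out the common factor 7c, then factor the remaining trinomial.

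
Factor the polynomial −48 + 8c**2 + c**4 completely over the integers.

Substitute u = c**2 to get a quadratic in u, then factor.
c**2 − 4 is a difference of squares.
c**2 + 12 is irreducible over ℤ (always positive, so no real roots).

(c + 2)(c − 2)(c**2 + 12)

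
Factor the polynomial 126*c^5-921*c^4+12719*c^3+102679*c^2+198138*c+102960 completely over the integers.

Testing divisors of the constant over divisors of the leading coefficient, c = -13/6 is a root, so (6*c+13) is a factor; dividing leaves 21*c^4-199*c^3+2551*c^2+11586*c+7920.
Next, c = -8/3 is a root, giving the factor (3*c+8) and quotient 7*c^3-85*c^2+1077*c+990.
Next, c = -6/7 is a root, so (7*c+6) divides it; the quotient is c^2-13*c+165.
The quadratic c^2-13*c+165 has discriminant -491 < 0 and is irreducible over ℤ.

(3*c+8)*(6*c+13)*(7*c+6)*(c^2-13*c+165)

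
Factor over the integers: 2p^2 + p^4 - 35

(p^2 + 7)(p^2 - 5)

Substitute u = p^2 to get a quadratic in u, then factor.
p^2 + 7 is irreducible over ℤ (always positive, so no real roots).
p^2 - 5 is irreducible over ℤ (5 is not a perfect square).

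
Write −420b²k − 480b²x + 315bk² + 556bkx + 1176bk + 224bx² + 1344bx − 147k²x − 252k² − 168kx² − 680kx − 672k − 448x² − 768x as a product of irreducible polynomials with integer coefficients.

Group: 4b(−105bk − 120bx + 49kx + 84k + 56x² + 96x) + (−3k − 8)(−105bk − 120bx + 49kx + 84k + 56x² + 96x); both groups contain (−105bk − 120bx + 49kx + 84k + 56x² + 96x), so (4b − 3k − 8) is a factor with cofactor −105bk − 120bx + 49kx + 84k + 56x² + 96x.
The cofactor groups again: −105bk − 120bx + 49kx + 84k + 56x² + 96x = −15b(7k + 8x) + (7x + 12)(7k + 8x); both groups contain (7k + 8x), giving −(15b − 7x − 12)(7k + 8x).

−(15b − 7x − 12)(4b − 3k − 8)(7k + 8x)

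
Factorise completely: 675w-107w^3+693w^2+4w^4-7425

By the rational root theorem, w = -3 is a root, so (w+3) is a factor; dividing leaves 4w^3-119w^2+1050w-2475.
Then w = 11 is a root, giving the factor (w-11) and quotient 4w^2-75w+225.
The remaining quadratic factors as (w-15)(4w-15).

(4w-15)(w+3)(w-11)(w-15)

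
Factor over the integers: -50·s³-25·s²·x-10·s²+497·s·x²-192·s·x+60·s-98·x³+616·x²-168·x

Group: 5·s·(-10·s²-7·s·x+10·s+98·x²-28·x) + (-x+6)·(-10·s²-7·s·x+10·s+98·x²-28·x); both groups contain (-10·s²-7·s·x+10·s+98·x²-28·x), so (5·s-x+6) is a factor with cofactor -10·s²-7·s·x+10·s+98·x²-28·x.
The cofactor groups again: -10·s²-7·s·x+10·s+98·x²-28·x = -5·s·(2·s+7·x-2) + 14·x·(2·s+7·x-2); both groups contain (2·s+7·x-2), giving -(5·s-14·x)·(2·s+7·x-2).

-(2·s+7·x-2)·(5·s-14·x)·(5·s-x+6)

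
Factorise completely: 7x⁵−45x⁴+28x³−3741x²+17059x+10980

(7x+4)(x−5)(x−9)(x²+7x+61)

Testing divisors of the constant over divisors of the leading coefficient, x = −4/7 is a root, giving the factor (7x+4) and quotient x⁴−7x³+8x²−539x+2745.
Next, x = 9 is a root, so (x−9) divides it; the quotient is x³+2x²+26x−305.
Next, x = 5 is a root, so (x−5) divides it; the quotient is x²+7x+61.
The quadratic x²+7x+61 has discriminant −195 < 0 and is irreducible over ℤ.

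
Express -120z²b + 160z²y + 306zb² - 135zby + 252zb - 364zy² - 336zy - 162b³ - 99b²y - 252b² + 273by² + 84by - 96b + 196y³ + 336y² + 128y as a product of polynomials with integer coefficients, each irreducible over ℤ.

Group: 5z(-24zb + 32zy + 18b² - 3by + 12b - 28y² - 16y) + (-9b - 7y - 8)(-24zb + 32zy + 18b² - 3by + 12b - 28y² - 16y); both groups contain (-24zb + 32zy + 18b² - 3by + 12b - 28y² - 16y), so (5z - 9b - 7y - 8) is a factor with cofactor -24zb + 32zy + 18b² - 3by + 12b - 28y² - 16y.
The cofactor groups again: -24zb + 32zy + 18b² - 3by + 12b - 28y² - 16y = -8z(3b - 4y) + (6b + 7y + 4)(3b - 4y); both groups contain (3b - 4y), giving -(8z - 6b - 7y - 4)(3b - 4y).

-(8z - 6b - 7y - 4)(5z - 9b - 7y - 8)(3b - 4y)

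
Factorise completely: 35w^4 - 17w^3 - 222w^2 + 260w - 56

Testing divisors of the constant over divisors of the leading coefficient, w = 2 is a root, giving the factor (w - 2) and quotient 35w^3 + 53w^2 - 116w + 28.
Then w = 1 is a root, so (w - 1) divides it; the quotient is 35w^2 + 88w - 28.
The remaining quadratic factors as (5w + 14)(7w - 2).

(5w + 14)(7w - 2)(w - 1)(w - 2)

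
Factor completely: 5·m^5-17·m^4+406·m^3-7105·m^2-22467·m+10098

(5·m-2)·(m+3)·(m-11)·(m^2+5·m+153)

Testing divisors of the constant over divisors of the leading coefficient, m = 2/5 is a root, so (5·m-2) is a factor; dividing leaves m^4-3·m^3+80·m^2-1389·m-5049.
Continuing, m = -3 is a root, giving the factor (m+3) and quotient m^3-6·m^2+98·m-1683.
Continuing, m = 11 is a root, so (m-11) divides it; the quotient is m^2+5·m+153.
The quadratic m^2+5·m+153 has discriminant -587 < 0 and is irreducible over ℤ.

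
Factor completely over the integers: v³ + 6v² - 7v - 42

Group as (v³ - 7v) + (6v² - 42) = v(v² - 7) + 6(v² - 7).
Both groups share the factor (v² - 7).

(v + 6)(v² - 7)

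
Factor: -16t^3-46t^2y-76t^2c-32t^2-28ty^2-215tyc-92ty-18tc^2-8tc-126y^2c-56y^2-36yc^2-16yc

-(8t+7y+2c)(2t+9c+4)(t+2y)

Group: 2t(-8t^2-23ty-2tc-14y^2-4yc) + (9c+4)(-8t^2-23ty-2tc-14y^2-4yc); both groups contain (-8t^2-23ty-2tc-14y^2-4yc), so (2t+9c+4) is a factor with cofactor -8t^2-23ty-2tc-14y^2-4yc.
The cofactor groups again: -8t^2-23ty-2tc-14y^2-4yc = -8t(t+2y) + (-7y-2c)(t+2y); both groups contain (t+2y), giving -(8t+7y+2c)(t+2y).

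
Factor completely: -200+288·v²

Pull out the common factor 8; 36·v²-25 is a difference of squares.

8·(6·v+5)·(6·v-5)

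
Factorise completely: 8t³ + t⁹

t³(t² + 2)(t⁴ - 2t² + 4)

Factor out t³ first: what remains is t⁶ + 8.
Recognize a sum of cubes with the parts t² and 2.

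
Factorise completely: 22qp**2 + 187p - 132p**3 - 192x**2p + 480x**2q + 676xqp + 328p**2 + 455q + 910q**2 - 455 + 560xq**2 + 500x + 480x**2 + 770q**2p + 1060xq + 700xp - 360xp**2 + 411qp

(5q - 2p + 5)(8x + 11p + 13)(12x + 14q + 6p - 7)

Group: 12x(40xq - 16xp + 40x + 55qp + 65q - 22p**2 + 29p + 65) + (14q + 6p - 7)(40xq - 16xp + 40x + 55qp + 65q - 22p**2 + 29p + 65); both groups contain (40xq - 16xp + 40x + 55qp + 65q - 22p**2 + 29p + 65), so (12x + 14q + 6p - 7) is a factor with cofactor 40xq - 16xp + 40x + 55qp + 65q - 22p**2 + 29p + 65.
The cofactor groups again: 40xq - 16xp + 40x + 55qp + 65q - 22p**2 + 29p + 65 = 8x(5q - 2p + 5) + (11p + 13)(5q - 2p + 5); both groups contain (5q - 2p + 5), giving (8x + 11p + 13)(5q - 2p + 5).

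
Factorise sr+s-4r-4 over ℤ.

Group as (sr+s) + (-4r-4) = s(r+1) - 4(r+1).
Both groups share the factor (r+1).

(r+1)(s-4)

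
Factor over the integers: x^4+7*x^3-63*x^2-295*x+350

(x+10)*(x+5)*(x-1)*(x-7)

Among the possible rational roots, x = 1 is a root, giving the factor (x-1) and quotient x^3+8*x^2-55*x-350.
Continuing, x = -5 is a root, so (x+5) is a factor; dividing leaves x^2+3*x-70.
The remaining quadratic factors as (x+10)(x-7).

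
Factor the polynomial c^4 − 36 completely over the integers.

(c^2 + 6)(c^2 − 6)

Substitute u = c^2 to get a quadratic in u, then factor.
c^2 + 6 is irreducible over ℤ (always positive, so no real roots).
c^2 − 6 is irreducible over ℤ (6 is not a perfect square).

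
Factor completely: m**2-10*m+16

Two integers with product 16 and sum -10 are -2 and -8.

(m-2)*(m-8)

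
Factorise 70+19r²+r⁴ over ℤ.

(r²+14)(r²+5)

Substitute u = r² to get a quadratic in u, then factor.
r²+14 is irreducible over ℤ (always positive, so no real roots).
r²+5 is irreducible over ℤ (always positive, so no real roots).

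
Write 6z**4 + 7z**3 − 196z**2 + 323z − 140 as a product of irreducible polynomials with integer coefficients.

Testing divisors of the constant over divisors of the leading coefficient, z = 4 is a root, giving the factor (z − 4) and quotient 6z**3 + 31z**2 − 72z + 35.
Then z = 1 is a root, giving the factor (z − 1) and quotient 6z**2 + 37z − 35.
The remaining quadratic factors as (6z − 5)(z + 7).

(6z − 5)(z + 7)(z − 1)(z − 4)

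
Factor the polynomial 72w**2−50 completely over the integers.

Every term has a factor of 2. Then 36w**2−25 = (6w)² − (5)².

2(6w+5)(6w−5)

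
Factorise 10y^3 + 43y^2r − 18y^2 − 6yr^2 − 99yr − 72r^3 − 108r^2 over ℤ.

Group: 5y(2y^2 + 11yr + 12r^2) + (−6r − 9)(2y^2 + 11yr + 12r^2); both groups contain (2y^2 + 11yr + 12r^2), so (5y − 6r − 9) is a factor with cofactor 2y^2 + 11yr + 12r^2.
The cofactor groups again: 2y^2 + 11yr + 12r^2 = y(2y + 3r) + 4r(2y + 3r); both groups contain (2y + 3r), giving (y + 4r)(2y + 3r).

(5y − 6r − 9)(2y + 3r)(y + 4r)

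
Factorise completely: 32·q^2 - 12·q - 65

Need a pair with product 32·(-65) = -2080 and sum -12: that's -52 and 40.
Split the middle term: 32·q^2 - 52·q + 40·q - 65 = 4·q·(8·q - 13) + 5·(8·q - 13).

(4·q + 5)·(8·q - 13)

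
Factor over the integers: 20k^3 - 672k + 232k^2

4k(5k - 12)(k + 14)

Pull out the common factor 4k, then factor the remaining trinomial.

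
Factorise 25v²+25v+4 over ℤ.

(5v+1)(5v+4)

Need a pair with product 25·4 = 100 and sum 25: that's 5 and 20.
Split the middle term: 25v²+5v + 20v+4 = 5v(5v+1) + 4(5v+1).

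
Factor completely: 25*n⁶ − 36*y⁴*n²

Pull out the common factor n², leaving −36*y⁴ + 25*n⁴.
Recognize a difference of squares with the parts 5*n² and 6*y².

−n²*(6*y² − 5*n²)*(6*y² + 5*n²)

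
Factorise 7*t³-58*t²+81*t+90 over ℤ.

(7*t+5)*(t-3)*(t-6)

Testing divisors of the constant over divisors of the leading coefficient, t = 3 is a root, so (t-3) is a factor; dividing leaves 7*t²-37*t-30.
The remaining quadratic factors as (7*t+5)(t-6).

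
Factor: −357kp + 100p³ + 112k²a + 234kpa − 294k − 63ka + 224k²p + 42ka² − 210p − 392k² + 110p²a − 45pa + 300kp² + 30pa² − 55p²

Group: 8k(28kp + 14ka − 49k + 20p² + 10pa − 35p) + (5p + 3a + 6)(28kp + 14ka − 49k + 20p² + 10pa − 35p); both groups contain (28kp + 14ka − 49k + 20p² + 10pa − 35p), so (8k + 5p + 3a + 6) is a factor with cofactor 28kp + 14ka − 49k + 20p² + 10pa − 35p.
The cofactor groups again: 28kp + 14ka − 49k + 20p² + 10pa − 35p = 4p(7k + 5p) + (2a − 7)(7k + 5p); both groups contain (7k + 5p), giving (4p + 2a − 7)(7k + 5p).

(4p + 2a − 7)(8k + 5p + 3a + 6)(7k + 5p)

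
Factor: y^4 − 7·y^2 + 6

(y + 1)·(y − 1)·(y^2 − 6)

Substitute u = y^2 to get a quadratic in u, then factor.
y^2 − 1 is a difference of squares.
y^2 − 6 is irreducible over ℤ (6 is not a perfect square).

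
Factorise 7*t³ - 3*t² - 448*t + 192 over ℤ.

(7*t - 3)*(t + 8)*(t - 8)

Testing divisors of the constant over divisors of the leading coefficient, t = 8 is a root, so (t - 8) divides it; the quotient is 7*t² + 53*t - 24.
The remaining quadratic factors as (7*t - 3)(t + 8).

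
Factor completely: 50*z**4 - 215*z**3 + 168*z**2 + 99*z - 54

(2*z - 3)*(5*z + 3)*(5*z - 2)*(z - 3)

By the rational root theorem, z = 3 is a root, giving the factor (z - 3) and quotient 50*z**3 - 65*z**2 - 27*z + 18.
Next, z = 2/5 is a root, giving the factor (5*z - 2) and quotient 10*z**2 - 9*z - 9.
The remaining quadratic factors as (2*z - 3)(5*z + 3).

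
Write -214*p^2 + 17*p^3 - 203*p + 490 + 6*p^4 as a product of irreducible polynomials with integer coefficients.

Among the possible rational roots, p = -7 is a root, giving the factor (p + 7) and quotient 6*p^3 - 25*p^2 - 39*p + 70.
Next, p = 7/6 is a root, so (6*p - 7) is a factor; dividing leaves p^2 - 3*p - 10.
The remaining quadratic factors as (p - 5)(p + 2).

(6*p - 7)*(p + 2)*(p + 7)*(p - 5)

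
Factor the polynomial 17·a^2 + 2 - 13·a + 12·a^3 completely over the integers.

(3·a - 1)·(4·a - 1)·(a + 2)

By the rational root theorem, a = 1/4 is a root, so (4·a - 1) divides it; the quotient is 3·a^2 + 5·a - 2.
The remaining quadratic factors as (3·a - 1)(a + 2).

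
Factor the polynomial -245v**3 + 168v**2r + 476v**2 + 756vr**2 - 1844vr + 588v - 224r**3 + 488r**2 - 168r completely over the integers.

-(7v - 14r + 6)(7v - 2r)(5v + 8r - 14)

Group: 7v(-35v**2 - 46vr + 98v + 16r**2 - 28r) + (-14r + 6)(-35v**2 - 46vr + 98v + 16r**2 - 28r); both groups contain (-35v**2 - 46vr + 98v + 16r**2 - 28r), so (7v - 14r + 6) is a factor with cofactor -35v**2 - 46vr + 98v + 16r**2 - 28r.
The cofactor groups again: -35v**2 - 46vr + 98v + 16r**2 - 28r = -7v(5v + 8r - 14) + 2r(5v + 8r - 14); both groups contain (5v + 8r - 14), giving -(7v - 2r)(5v + 8r - 14).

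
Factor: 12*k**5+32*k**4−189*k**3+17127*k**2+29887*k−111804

Among the possible rational roots, k = 11/6 is a root, giving the factor (6*k−11) and quotient 2*k**4+9*k**3−15*k**2+2827*k+10164.
Next, k = −12 is a root, giving the factor (k+12) and quotient 2*k**3−15*k**2+165*k+847.
Continuing, k = −7/2 is a root, so (2*k+7) divides it; the quotient is k**2−11*k+121.
The quadratic k**2−11*k+121 has discriminant −363 < 0 and is irreducible over ℤ.

(2*k+7)*(6*k−11)*(k+12)*(k**2−11*k+121)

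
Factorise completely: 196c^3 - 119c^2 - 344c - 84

(4c - 7)(7c + 2)(7c + 6)

Among the possible rational roots, c = -6/7 is a root, so (7c + 6) is a factor; dividing leaves 28c^2 - 41c - 14.
The remaining quadratic factors as (7c + 2)(4c - 7).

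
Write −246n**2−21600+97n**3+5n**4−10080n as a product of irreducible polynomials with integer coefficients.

Testing divisors of the constant over divisors of the leading coefficient, n = −12/5 is a root, so (5n+12) divides it; the quotient is n**3+17n**2−90n−1800.
Then n = 10 is a root, so (n−10) is a factor; dividing leaves n**2+27n+180.
The remaining quadratic factors as (n+12)(n+15).

(5n+12)(n+12)(n+15)(n−10)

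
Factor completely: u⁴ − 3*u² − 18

(u² + 3)*(u² − 6)

Substitute w = u² to get a quadratic in w, then factor.
u² + 3 is irreducible over ℤ (always positive, so no real roots).
u² − 6 is irreducible over ℤ (6 is not a perfect square).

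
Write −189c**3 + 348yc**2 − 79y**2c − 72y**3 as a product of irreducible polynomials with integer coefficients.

−(9y − 7c)(8y − 9c)(y + 3c)

Group: 9y(−8y**2 − 15yc + 27c**2) − 7c(−8y**2 − 15yc + 27c**2); both groups contain (−8y**2 − 15yc + 27c**2), so (9y − 7c) is a factor with cofactor −8y**2 − 15yc + 27c**2.
The cofactor groups again: −8y**2 − 15yc + 27c**2 = −y(8y − 9c) − 3c(8y − 9c); both groups contain (8y − 9c), giving −(y + 3c)(8y − 9c).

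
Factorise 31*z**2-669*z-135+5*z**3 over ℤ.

Among the possible rational roots, z = -1/5 is a root, giving the factor (5*z+1) and quotient z**2+6*z-135.
The remaining quadratic factors as (z+15)(z-9).

(5*z+1)*(z+15)*(z-9)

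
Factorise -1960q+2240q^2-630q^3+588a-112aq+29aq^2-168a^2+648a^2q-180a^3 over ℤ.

-(10a+9q-14)(3a-10q)(6a-7q+14)

Group: 3a(-60a^2+16aq-56a+63q^2-224q+196) - 10q(-60a^2+16aq-56a+63q^2-224q+196); both groups contain (-60a^2+16aq-56a+63q^2-224q+196), so (3a-10q) is a factor with cofactor -60a^2+16aq-56a+63q^2-224q+196.
The cofactor groups again: -60a^2+16aq-56a+63q^2-224q+196 = -6a(10a+9q-14) + (7q-14)(10a+9q-14); both groups contain (10a+9q-14), giving -(6a-7q+14)(10a+9q-14).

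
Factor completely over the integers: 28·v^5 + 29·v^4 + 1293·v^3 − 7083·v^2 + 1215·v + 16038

Among the possible rational roots, v = 9/4 is a root, so (4·v − 9) divides it; the quotient is 7·v^4 + 23·v^3 + 375·v^2 − 927·v − 1782.
Next, v = −9/7 is a root, giving the factor (7·v + 9) and quotient v^3 + 2·v^2 + 51·v − 198.
Next, v = 3 is a root, so (v − 3) divides it; the quotient is v^2 + 5·v + 66.
The quadratic v^2 + 5·v + 66 has discriminant −239 < 0 and is irreducible over ℤ.

(4·v − 9)·(7·v + 9)·(v − 3)·(v^2 + 5·v + 66)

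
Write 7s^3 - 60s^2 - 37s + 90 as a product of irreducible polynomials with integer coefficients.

By the rational root theorem, s = 1 is a root, giving the factor (s - 1) and quotient 7s^2 - 53s - 90.
The remaining quadratic factors as (7s + 10)(s - 9).

(7s + 10)(s - 1)(s - 9)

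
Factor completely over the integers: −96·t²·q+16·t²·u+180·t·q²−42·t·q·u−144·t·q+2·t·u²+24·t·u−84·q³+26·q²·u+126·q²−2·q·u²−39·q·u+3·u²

Group: 6·q·(−16·t²+30·t·q−2·t·u−24·t−14·q²+2·q·u+21·q−3·u) − u·(−16·t²+30·t·q−2·t·u−24·t−14·q²+2·q·u+21·q−3·u); both groups contain (−16·t²+30·t·q−2·t·u−24·t−14·q²+2·q·u+21·q−3·u), so (6·q−u) is a factor with cofactor −16·t²+30·t·q−2·t·u−24·t−14·q²+2·q·u+21·q−3·u.
The cofactor groups again: −16·t²+30·t·q−2·t·u−24·t−14·q²+2·q·u+21·q−3·u = −2·t·(8·t−7·q+u) + (2·q−3)·(8·t−7·q+u); both groups contain (8·t−7·q+u), giving −(2·t−2·q+3)·(8·t−7·q+u).

−(2·t−2·q+3)·(8·t−7·q+u)·(6·q−u)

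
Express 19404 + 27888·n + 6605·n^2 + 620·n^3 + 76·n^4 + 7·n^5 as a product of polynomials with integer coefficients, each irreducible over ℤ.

Testing divisors of the constant over divisors of the leading coefficient, n = -6 is a root, giving the factor (n + 6) and quotient 7·n^4 + 34·n^3 + 416·n^2 + 4109·n + 3234.
Continuing, n = -6/7 is a root, giving the factor (7·n + 6) and quotient n^3 + 4·n^2 + 56·n + 539.
Then n = -7 is a root, so (n + 7) is a factor; dividing leaves n^2 - 3·n + 77.
The quadratic n^2 - 3·n + 77 has discriminant -299 < 0 and is irreducible over ℤ.

(7·n + 6)·(n + 6)·(n + 7)·(n^2 - 3·n + 77)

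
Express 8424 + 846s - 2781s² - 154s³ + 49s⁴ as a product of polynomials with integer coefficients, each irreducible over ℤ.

(7s + 12)(7s - 13)(s + 6)(s - 9)

Testing divisors of the constant over divisors of the leading coefficient, s = 9 is a root, so (s - 9) is a factor; dividing leaves 49s³ + 287s² - 198s - 936.
Continuing, s = -12/7 is a root, giving the factor (7s + 12) and quotient 7s² + 29s - 78.
The remaining quadratic factors as (s + 6)(7s - 13).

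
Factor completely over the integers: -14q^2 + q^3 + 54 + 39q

(q + 1)(q - 6)(q - 9)

Trying the rational-root candidates, q = -1 is a root, so (q + 1) divides it; the quotient is q^2 - 15q + 54.
The remaining quadratic factors as (q - 9)(q - 6).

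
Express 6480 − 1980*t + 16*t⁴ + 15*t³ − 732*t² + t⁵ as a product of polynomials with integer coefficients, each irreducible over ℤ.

Testing divisors of the constant over divisors of the leading coefficient, t = 6 is a root, so (t − 6) is a factor; dividing leaves t⁴ + 22*t³ + 147*t² + 150*t − 1080.
Then t = −9 is a root, so (t + 9) is a factor; dividing leaves t³ + 13*t² + 30*t − 120.
Continuing, t = 2 is a root, so (t − 2) divides it; the quotient is t² + 15*t + 60.
The quadratic t² + 15*t + 60 has discriminant −15 < 0 and is irreducible over ℤ.

(t + 9)*(t − 2)*(t − 6)*(t² + 15*t + 60)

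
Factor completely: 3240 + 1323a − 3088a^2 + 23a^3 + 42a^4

(6a + 5)(7a − 9)(a + 9)(a − 8)

Among the possible rational roots, a = −9 is a root, giving the factor (a + 9) and quotient 42a^3 − 355a^2 + 107a + 360.
Then a = 8 is a root, so (a − 8) divides it; the quotient is 42a^2 − 19a − 45.
The remaining quadratic factors as (7a − 9)(6a + 5).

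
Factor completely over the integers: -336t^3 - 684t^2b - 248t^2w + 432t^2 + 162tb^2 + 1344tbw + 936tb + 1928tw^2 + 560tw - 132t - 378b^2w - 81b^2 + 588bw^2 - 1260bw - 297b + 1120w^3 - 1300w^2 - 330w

-(14t - 3b + 8w - 11)(6t - 14w - 3)(4t + 9b + 10w)

Group: 14t(-24t^2 - 54tb - 4tw + 12t + 126bw + 27b + 140w^2 + 30w) + (-3b + 8w - 11)(-24t^2 - 54tb - 4tw + 12t + 126bw + 27b + 140w^2 + 30w); both groups contain (-24t^2 - 54tb - 4tw + 12t + 126bw + 27b + 140w^2 + 30w), so (14t - 3b + 8w - 11) is a factor with cofactor -24t^2 - 54tb - 4tw + 12t + 126bw + 27b + 140w^2 + 30w.
The cofactor groups again: -24t^2 - 54tb - 4tw + 12t + 126bw + 27b + 140w^2 + 30w = -4t(6t - 14w - 3) + (-9b - 10w)(6t - 14w - 3); both groups contain (6t - 14w - 3), giving -(4t + 9b + 10w)(6t - 14w - 3).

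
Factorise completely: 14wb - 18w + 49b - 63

Group as (14wb - 18w) + (49b - 63) = 2w(7b - 9) + 7(7b - 9).
Both groups share the factor (7b - 9).

(2w + 7)(7b - 9)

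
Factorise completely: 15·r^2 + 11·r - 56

(3·r + 7)·(5·r - 8)

Need a pair with product 15·(-56) = -840 and sum 11: that's 35 and -24.
Split the middle term: 15·r^2 + 35·r - 24·r - 56 = 5·r·(3·r + 7) - 8·(3·r + 7).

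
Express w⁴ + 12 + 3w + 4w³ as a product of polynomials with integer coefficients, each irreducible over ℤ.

(w + 4)(w³ + 3)

Group as (w⁴ + 3w) + (4w³ + 12) = w(w³ + 3) + 4(w³ + 3).
Both groups share the factor (w³ + 3).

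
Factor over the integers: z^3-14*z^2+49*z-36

(z-1)*(z-4)*(z-9)

Among the possible rational roots, z = 1 is a root, so (z-1) is a factor; dividing leaves z^2-13*z+36.
The remaining quadratic factors as (z-4)(z-9).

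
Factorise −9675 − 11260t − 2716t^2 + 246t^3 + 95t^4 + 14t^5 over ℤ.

Among the possible rational roots, t = 5 is a root, so (t − 5) divides it; the quotient is 14t^4 + 165t^3 + 1071t^2 + 2639t + 1935.
Next, t = −9/7 is a root, so (7t + 9) is a factor; dividing leaves 2t^3 + 21t^2 + 126t + 215.
Then t = −5/2 is a root, giving the factor (2t + 5) and quotient t^2 + 8t + 43.
The quadratic t^2 + 8t + 43 has discriminant −108 < 0 and is irreducible over ℤ.

(2t + 5)(7t + 9)(t − 5)(t^2 + 8t + 43)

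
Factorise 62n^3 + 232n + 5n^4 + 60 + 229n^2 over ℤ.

Among the possible rational roots, n = -6 is a root, so (n + 6) divides it; the quotient is 5n^3 + 32n^2 + 37n + 10.
Continuing, n = -2/5 is a root, so (5n + 2) divides it; the quotient is n^2 + 6n + 5.
The remaining quadratic factors as (n + 1)(n + 5).

(5n + 2)(n + 1)(n + 5)(n + 6)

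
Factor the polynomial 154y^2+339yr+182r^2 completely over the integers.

(14y+13r)(11y+14r)

Group: 14y(11y+14r) + 13r(11y+14r); both groups contain (11y+14r).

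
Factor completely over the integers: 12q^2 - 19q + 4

Need a pair with product 12·4 = 48 and sum -19: that's -3 and -16.
Split the middle term: 12q^2 - 3q - 16q + 4 = 3q(4q - 1) - 4(4q - 1).

(3q - 4)(4q - 1)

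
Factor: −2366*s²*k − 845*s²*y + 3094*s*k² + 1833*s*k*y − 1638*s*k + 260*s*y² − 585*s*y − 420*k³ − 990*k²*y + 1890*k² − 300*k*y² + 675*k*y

−(13*s − 15*k)*(13*s − 2*k − 4*y + 9)*(14*k + 5*y)

Group: 13*s*(−182*s*k − 65*s*y + 28*k² + 66*k*y − 126*k + 20*y² − 45*y) − 15*k*(−182*s*k − 65*s*y + 28*k² + 66*k*y − 126*k + 20*y² − 45*y); both groups contain (−182*s*k − 65*s*y + 28*k² + 66*k*y − 126*k + 20*y² − 45*y), so (13*s − 15*k) is a factor with cofactor −182*s*k − 65*s*y + 28*k² + 66*k*y − 126*k + 20*y² − 45*y.
The cofactor groups again: −182*s*k − 65*s*y + 28*k² + 66*k*y − 126*k + 20*y² − 45*y = −13*s*(14*k + 5*y) + (2*k + 4*y − 9)*(14*k + 5*y); both groups contain (14*k + 5*y), giving −(13*s − 2*k − 4*y + 9)*(14*k + 5*y).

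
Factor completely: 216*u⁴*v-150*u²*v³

Every term has a factor of 6*u²*v. Then 36*u²-25*v² = (6*u)² − (5*v)².

6*u²*v*(6*u+5*v)*(6*u-5*v)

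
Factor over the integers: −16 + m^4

Substitute u = m^2 to get a quadratic in u, then factor.
m^2 − 4 is a difference of squares.
m^2 + 4 is irreducible over ℤ (sum of squares).

(m + 2)(m − 2)(m^2 + 4)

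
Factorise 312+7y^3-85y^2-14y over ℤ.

By the rational root theorem, y = 12 is a root, so (y-12) is a factor; dividing leaves 7y^2-y-26.
The remaining quadratic factors as (7y+13)(y-2).

(7y+13)(y-12)(y-2)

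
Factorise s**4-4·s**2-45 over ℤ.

Substitute u = s**2 to get a quadratic in u, then factor.
s**2+5 is irreducible over ℤ (always positive, so no real roots).
s**2-9 is a difference of squares.

(s+3)·(s-3)·(s**2+5)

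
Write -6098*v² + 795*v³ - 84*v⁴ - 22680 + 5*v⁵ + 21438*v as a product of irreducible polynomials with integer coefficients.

(5*v - 9)*(v - 4)*(v - 9)*(v² - 2*v + 70)

Testing divisors of the constant over divisors of the leading coefficient, v = 9/5 is a root, giving the factor (5*v - 9) and quotient v⁴ - 15*v³ + 132*v² - 982*v + 2520.
Next, v = 4 is a root, so (v - 4) divides it; the quotient is v³ - 11*v² + 88*v - 630.
Next, v = 9 is a root, so (v - 9) divides it; the quotient is v² - 2*v + 70.
The quadratic v² - 2*v + 70 has discriminant -276 < 0 and is irreducible over ℤ.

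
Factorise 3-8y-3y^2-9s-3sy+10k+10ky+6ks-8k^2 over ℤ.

Group: -2k(4k-3s-3y+1) + (y+3)(4k-3s-3y+1); both groups contain (4k-3s-3y+1).

-(2k-y-3)(4k-3s-3y+1)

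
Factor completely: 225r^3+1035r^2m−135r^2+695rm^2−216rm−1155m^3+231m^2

(15r−11m)(5r+15m−3)(3r+7m)

Group: 15r(15r^2+80rm−9r+105m^2−21m) − 11m(15r^2+80rm−9r+105m^2−21m); both groups contain (15r^2+80rm−9r+105m^2−21m), so (15r−11m) is a factor with cofactor 15r^2+80rm−9r+105m^2−21m.
The cofactor groups again: 15r^2+80rm−9r+105m^2−21m = 3r(5r+15m−3) + 7m(5r+15m−3); both groups contain (5r+15m−3), giving (3r+7m)(5r+15m−3).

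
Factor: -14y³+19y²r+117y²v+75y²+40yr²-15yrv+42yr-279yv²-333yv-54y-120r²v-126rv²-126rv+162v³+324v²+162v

Group: 7y(-2y²+5yr+15yv+9y-15rv-27v²-27v) + (8r-6v-6)(-2y²+5yr+15yv+9y-15rv-27v²-27v); both groups contain (-2y²+5yr+15yv+9y-15rv-27v²-27v), so (7y+8r-6v-6) is a factor with cofactor -2y²+5yr+15yv+9y-15rv-27v²-27v.
The cofactor groups again: -2y²+5yr+15yv+9y-15rv-27v²-27v = -y(2y-5r-9v-9) + 3v(2y-5r-9v-9); both groups contain (2y-5r-9v-9), giving -(y-3v)(2y-5r-9v-9).

-(y-3v)(2y-5r-9v-9)(7y+8r-6v-6)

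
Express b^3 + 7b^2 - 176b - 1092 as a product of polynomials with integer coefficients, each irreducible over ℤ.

By the rational root theorem, b = -14 is a root, giving the factor (b + 14) and quotient b^2 - 7b - 78.
The remaining quadratic factors as (b + 6)(b - 13).

(b + 14)(b + 6)(b - 13)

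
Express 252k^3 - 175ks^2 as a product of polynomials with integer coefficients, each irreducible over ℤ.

7k(6k + 5s)(6k - 5s)

Factor out 7k, leaving 36k^2 - 25s^2, which is a difference of two squares.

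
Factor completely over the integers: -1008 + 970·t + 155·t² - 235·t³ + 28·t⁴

Among the possible rational roots, t = 8/7 is a root, so (7·t - 8) divides it; the quotient is 4·t³ - 29·t² - 11·t + 126.
Next, t = 7 is a root, so (t - 7) divides it; the quotient is 4·t² - t - 18.
The remaining quadratic factors as (4·t - 9)(t + 2).

(4·t - 9)·(7·t - 8)·(t + 2)·(t - 7)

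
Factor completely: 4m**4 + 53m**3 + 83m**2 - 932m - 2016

By the rational root theorem, m = -8 is a root, so (m + 8) is a factor; dividing leaves 4m**3 + 21m**2 - 85m - 252.
Then m = -9/4 is a root, so (4m + 9) is a factor; dividing leaves m**2 + 3m - 28.
The remaining quadratic factors as (m - 4)(m + 7).

(4m + 9)(m + 7)(m + 8)(m - 4)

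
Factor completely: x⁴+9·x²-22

(x²+11)·(x²-2)

Substitute u = x² to get a quadratic in u, then factor.
x²-2 is irreducible over ℤ (2 is not a perfect square).
x²+11 is irreducible over ℤ (always positive, so no real roots).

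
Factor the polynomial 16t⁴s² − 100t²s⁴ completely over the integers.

Pull out the common factor 4t²s²; 4t² − 25s² is a difference of squares.

4s²t²(2t − 5s)(2t + 5s)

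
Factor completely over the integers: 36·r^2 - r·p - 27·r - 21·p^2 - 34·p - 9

(9·r - 7·p - 9)·(4·r + 3·p + 1)

Group: 4·r·(9·r - 7·p - 9) + (3·p + 1)·(9·r - 7·p - 9); both groups contain (9·r - 7·p - 9).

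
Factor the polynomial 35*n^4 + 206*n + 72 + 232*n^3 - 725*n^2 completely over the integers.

(5*n + 1)*(7*n - 4)*(n + 9)*(n - 2)

By the rational root theorem, n = 4/7 is a root, so (7*n - 4) is a factor; dividing leaves 5*n^3 + 36*n^2 - 83*n - 18.
Continuing, n = 2 is a root, giving the factor (n - 2) and quotient 5*n^2 + 46*n + 9.
The remaining quadratic factors as (5*n + 1)(n + 9).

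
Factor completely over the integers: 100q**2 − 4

4(5q + 1)(5q − 1)

Factor out 4, leaving 25q**2 − 1, which is a difference of two squares.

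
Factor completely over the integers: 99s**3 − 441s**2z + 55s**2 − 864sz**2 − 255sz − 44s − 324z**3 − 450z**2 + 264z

Group: s(99s**2 + 153sz + 55s + 54z**2 + 75z − 44) − 6z(99s**2 + 153sz + 55s + 54z**2 + 75z − 44); both groups contain (99s**2 + 153sz + 55s + 54z**2 + 75z − 44), so (s − 6z) is a factor with cofactor 99s**2 + 153sz + 55s + 54z**2 + 75z − 44.
The cofactor groups again: 99s**2 + 153sz + 55s + 54z**2 + 75z − 44 = 11s(9s + 9z − 4) + (6z + 11)(9s + 9z − 4); both groups contain (9s + 9z − 4), giving (11s + 6z + 11)(9s + 9z − 4).

(11s + 6z + 11)(9s + 9z − 4)(s − 6z)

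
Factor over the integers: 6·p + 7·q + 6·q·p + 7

(6·p + 7)·(q + 1)

Group as (6·q·p + 7·q) + (6·p + 7) = q·(6·p + 7) + (6·p + 7).
Both groups share the factor (6·p + 7).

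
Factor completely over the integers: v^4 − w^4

(v + w)·(v − w)·(v^2 + w^2)

(v)⁴ − (w)⁴ = ((v)² − (w)²)((v)² + (w)²); the first factor splits again, the second (v^2 + w^2) is irreducible.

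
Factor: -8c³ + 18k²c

2c(3k - 2c)(3k + 2c)

Factor out 2c, leaving 9k² - 4c², which is a difference of two squares.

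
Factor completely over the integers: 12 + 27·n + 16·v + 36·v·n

Group as (36·v·n + 16·v) + (27·n + 12) = 4·v·(9·n + 4) + 3·(9·n + 4).
Both groups share the factor (9·n + 4).

(4·v + 3)·(9·n + 4)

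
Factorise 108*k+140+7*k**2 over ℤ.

Need a pair with product 7·140 = 980 and sum 108: that's 98 and 10.
Split the middle term: 7*k**2+98*k + 10*k+140 = 7*k*(k+14) + 10*(k+14).

(7*k+10)*(k+14)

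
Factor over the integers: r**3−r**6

−r**3*(r−1)*(r**2+r+1)

Factor out r**3 first: what remains is −r**3+1.
Recognize a difference of cubes with the parts 1 and r.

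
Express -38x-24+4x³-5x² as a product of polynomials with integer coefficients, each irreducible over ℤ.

Testing divisors of the constant over divisors of the leading coefficient, x = -3/4 is a root, giving the factor (4x+3) and quotient x²-2x-8.
The remaining quadratic factors as (x-4)(x+2).

(4x+3)(x+2)(x-4)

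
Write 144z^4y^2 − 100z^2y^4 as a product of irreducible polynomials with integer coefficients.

Pull out the common factor 4z^2y^2; 36z^2 − 25y^2 is a difference of squares.

4y^2z^2(6z − 5y)(6z + 5y)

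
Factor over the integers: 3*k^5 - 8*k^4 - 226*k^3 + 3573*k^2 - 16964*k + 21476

Among the possible rational roots, k = -13 is a root, giving the factor (k + 13) and quotient 3*k^4 - 47*k^3 + 385*k^2 - 1432*k + 1652.
Then k = 2 is a root, so (k - 2) divides it; the quotient is 3*k^3 - 41*k^2 + 303*k - 826.
Continuing, k = 14/3 is a root, so (3*k - 14) divides it; the quotient is k^2 - 9*k + 59.
The quadratic k^2 - 9*k + 59 has discriminant -155 < 0 and is irreducible over ℤ.

(3*k - 14)*(k + 13)*(k - 2)*(k^2 - 9*k + 59)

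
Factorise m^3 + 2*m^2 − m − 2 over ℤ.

Among the possible rational roots, m = −2 is a root, so (m + 2) divides it; the quotient is m^2 − 1.
The remaining quadratic factors as (m − 1)(m + 1).

(m + 1)*(m + 2)*(m − 1)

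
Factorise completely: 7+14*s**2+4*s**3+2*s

Group as (4*s**3+2*s) + (14*s**2+7) = 2*s*(2*s**2+1) + 7*(2*s**2+1).
Both groups share the factor (2*s**2+1).

(2*s+7)*(2*s**2+1)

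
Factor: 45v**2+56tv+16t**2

(4t+5v)(4t+9v)

Group: 4t(4t+9v) + 5v(4t+9v); both groups contain (4t+9v).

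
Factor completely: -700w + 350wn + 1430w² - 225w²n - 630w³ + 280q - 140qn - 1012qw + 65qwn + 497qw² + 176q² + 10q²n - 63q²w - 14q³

Group: q(-14q² + 63qw + 10qn - 20q - 70w² - 25wn + 50w) + (9w - 14)(-14q² + 63qw + 10qn - 20q - 70w² - 25wn + 50w); both groups contain (-14q² + 63qw + 10qn - 20q - 70w² - 25wn + 50w), so (q + 9w - 14) is a factor with cofactor -14q² + 63qw + 10qn - 20q - 70w² - 25wn + 50w.
The cofactor groups again: -14q² + 63qw + 10qn - 20q - 70w² - 25wn + 50w = -2q(7q - 14w - 5n + 10) + 5w(7q - 14w - 5n + 10); both groups contain (7q - 14w - 5n + 10), giving -(2q - 5w)(7q - 14w - 5n + 10).

-(7q - 14w - 5n + 10)(2q - 5w)(q + 9w - 14)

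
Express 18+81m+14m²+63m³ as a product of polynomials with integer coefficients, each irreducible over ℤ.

(9m+2)(7m²+9)

Group as (63m³+81m) + (14m²+18) = 9m(7m²+9) + 2(7m²+9).
Both groups share the factor (7m²+9).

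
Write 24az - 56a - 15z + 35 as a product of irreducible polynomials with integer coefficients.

Group as (24az - 56a) + (-15z + 35) = 8a(3z - 7) - 5(3z - 7).
Both groups share the factor (3z - 7).

(3z - 7)(8a - 5)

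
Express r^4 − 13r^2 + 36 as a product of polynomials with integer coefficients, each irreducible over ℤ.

(r + 2)(r + 3)(r − 2)(r − 3)

Substitute u = r^2 to get a quadratic in u, then factor.
r^2 − 4 is a difference of squares.
r^2 − 9 is a difference of squares.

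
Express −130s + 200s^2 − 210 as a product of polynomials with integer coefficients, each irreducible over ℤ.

10(4s + 3)(5s − 7)

Pull out the common factor 10, then factor the remaining trinomial.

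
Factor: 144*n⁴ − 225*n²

9*n²*(4*n + 5)*(4*n − 5)

Every term has a factor of 9*n². Then 16*n² − 25 = (4*n)² − (5)².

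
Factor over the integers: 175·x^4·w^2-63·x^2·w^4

7·w^2·x^2·(5·x-3·w)·(5·x+3·w)

Every term has a factor of 7·x^2·w^2. Then 25·x^2-9·w^2 = (5·x)² − (3·w)².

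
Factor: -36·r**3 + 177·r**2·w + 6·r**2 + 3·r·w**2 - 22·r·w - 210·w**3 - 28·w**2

Group: 12·r·(-3·r**2 + 11·r·w + 14·w**2) + (-15·w - 2)·(-3·r**2 + 11·r·w + 14·w**2); both groups contain (-3·r**2 + 11·r·w + 14·w**2), so (12·r - 15·w - 2) is a factor with cofactor -3·r**2 + 11·r·w + 14·w**2.
The cofactor groups again: -3·r**2 + 11·r·w + 14·w**2 = -r·(3·r - 14·w) - w·(3·r - 14·w); both groups contain (3·r - 14·w), giving -(r + w)·(3·r - 14·w).

-(12·r - 15·w - 2)·(3·r - 14·w)·(r + w)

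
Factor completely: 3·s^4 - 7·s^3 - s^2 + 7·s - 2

Among the possible rational roots, s = 1 is a root, giving the factor (s - 1) and quotient 3·s^3 - 4·s^2 - 5·s + 2.
Continuing, s = -1 is a root, so (s + 1) divides it; the quotient is 3·s^2 - 7·s + 2.
The remaining quadratic factors as (3·s - 1)(s - 2).

(3·s - 1)·(s + 1)·(s - 1)·(s - 2)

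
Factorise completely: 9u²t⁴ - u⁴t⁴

Factor out u²t⁴ first: what remains is -u² + 9.
Recognize a difference of squares with the parts 3 and u.

-t⁴u²(u + 3)(u - 3)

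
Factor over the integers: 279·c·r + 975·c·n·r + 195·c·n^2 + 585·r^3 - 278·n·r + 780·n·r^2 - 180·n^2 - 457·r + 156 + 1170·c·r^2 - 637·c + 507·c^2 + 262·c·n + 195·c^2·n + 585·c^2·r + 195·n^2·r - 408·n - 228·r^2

Group: 13·c·(15·c·n + 45·c·r + 39·c + 15·n^2 + 60·n·r + 34·n + 45·r^2 + 24·r - 13) + (13·r - 12)·(15·c·n + 45·c·r + 39·c + 15·n^2 + 60·n·r + 34·n + 45·r^2 + 24·r - 13); both groups contain (15·c·n + 45·c·r + 39·c + 15·n^2 + 60·n·r + 34·n + 45·r^2 + 24·r - 13), so (13·c + 13·r - 12) is a factor with cofactor 15·c·n + 45·c·r + 39·c + 15·n^2 + 60·n·r + 34·n + 45·r^2 + 24·r - 13.
The cofactor groups again: 15·c·n + 45·c·r + 39·c + 15·n^2 + 60·n·r + 34·n + 45·r^2 + 24·r - 13 = 3·c·(5·n + 15·r + 13) + (3·n + 3·r - 1)·(5·n + 15·r + 13); both groups contain (5·n + 15·r + 13), giving (3·c + 3·n + 3·r - 1)·(5·n + 15·r + 13).

(13·c + 13·r - 12)·(3·c + 3·n + 3·r - 1)·(5·n + 15·r + 13)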